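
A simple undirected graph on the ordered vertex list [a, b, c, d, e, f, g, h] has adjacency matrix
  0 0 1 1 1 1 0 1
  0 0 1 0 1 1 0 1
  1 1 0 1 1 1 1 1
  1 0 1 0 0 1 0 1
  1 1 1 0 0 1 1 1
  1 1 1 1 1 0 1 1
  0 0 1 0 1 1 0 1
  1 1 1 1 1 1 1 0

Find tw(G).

A width-4 tree decomposition is:
Bags: B1 = {a, c, e, f, h}  B2 = {a, c, d, f, h}  B3 = {b, c, e, f, h}  B4 = {c, e, f, g, h}
Tree: B1–B2, B1–B3, B3–B4
Each bag holds 5 vertices, so the decomposition has width 4, which upper-bounds the treewidth. For the lower bound, the 5 vertices {a, c, d, f, h} are pairwise adjacent, and any tree decomposition puts a clique entirely inside one bag — forcing width ≥ 4. Combining the bounds, tw(G) = 4.

4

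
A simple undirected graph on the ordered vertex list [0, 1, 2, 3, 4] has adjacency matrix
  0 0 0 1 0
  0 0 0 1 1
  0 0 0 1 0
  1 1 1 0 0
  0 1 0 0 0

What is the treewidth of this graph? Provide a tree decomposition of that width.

Each bag holds 2 vertices, so the decomposition has width 1, which upper-bounds the treewidth. Since G has at least one edge (e.g. 2–3), it is not an edgeless graph, so tw(G) ≥ 1. The upper and lower bounds meet at 1, so that is the treewidth.

Treewidth 1.
Bags: B1 = {2, 3}  B2 = {1, 3}  B3 = {0, 3}  B4 = {1, 4}
Tree: B1–B2, B2–B3, B2–B4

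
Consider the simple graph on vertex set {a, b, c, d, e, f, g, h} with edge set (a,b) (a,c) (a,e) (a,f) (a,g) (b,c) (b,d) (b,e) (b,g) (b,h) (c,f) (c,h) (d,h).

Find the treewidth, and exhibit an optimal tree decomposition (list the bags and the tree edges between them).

Every bag has size at most 3, so the width is 3 − 1 = 2 and tw(G) ≤ 2. Conversely, {a, c, f} is a clique of size 3, and the vertices of any clique must share a bag in every tree decomposition; so some bag has ≥ 3 vertices and tw(G) ≥ 2. Combining the bounds, tw(G) = 2.

Treewidth 2.
One such decomposition:
Bags: B1 = {a, b, g}  B2 = {a, b, c}  B3 = {b, c, h}  B4 = {b, d, h}  B5 = {a, c, f}  B6 = {a, b, e}
Tree: B1–B2, B2–B3, B3–B4, B2–B5, B1–B6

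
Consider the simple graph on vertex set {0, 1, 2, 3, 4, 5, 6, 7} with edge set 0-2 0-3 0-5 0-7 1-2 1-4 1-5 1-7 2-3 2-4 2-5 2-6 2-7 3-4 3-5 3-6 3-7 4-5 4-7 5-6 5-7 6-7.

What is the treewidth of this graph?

A width-4 tree decomposition is:
Bags: B1 = {2, 3, 4, 5, 7}  B2 = {2, 3, 5, 6, 7}  B3 = {0, 2, 3, 5, 7}  B4 = {1, 2, 4, 5, 7}
Tree: B1–B2, B1–B3, B1–B4
Each bag holds 5 vertices, so the decomposition has width 4, which upper-bounds the treewidth. For the lower bound, the 5 vertices {1, 2, 4, 5, 7} are pairwise adjacent, and any tree decomposition puts a clique entirely inside one bag — forcing width ≥ 4. Hence tw(G) = 4 exactly.

4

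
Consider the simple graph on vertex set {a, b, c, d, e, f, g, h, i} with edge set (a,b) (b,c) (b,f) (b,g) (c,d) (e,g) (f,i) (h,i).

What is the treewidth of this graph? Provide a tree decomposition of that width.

Treewidth 1.
One such decomposition:
Bags: B1 = {b, c}  B2 = {b, f}  B3 = {b, g}  B4 = {f, i}  B5 = {e, g}  B6 = {h, i}  B7 = {a, b}  B8 = {c, d}
Tree: B1–B2, B2–B3, B2–B4, B3–B5, B4–B6, B2–B7, B1–B8

Each bag holds 2 vertices, so the decomposition has width 1, which upper-bounds the treewidth. Since G has at least one edge (e.g. b–c), it is not an edgeless graph, so tw(G) ≥ 1. The upper and lower bounds meet at 1, so that is the treewidth.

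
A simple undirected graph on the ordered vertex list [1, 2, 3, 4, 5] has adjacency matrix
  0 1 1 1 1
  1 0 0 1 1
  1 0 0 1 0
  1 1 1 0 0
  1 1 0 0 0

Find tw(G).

2

A width-2 tree decomposition is:
Bags: B1 = {1, 2, 5}  B2 = {1, 2, 4}  B3 = {1, 3, 4}
Tree: B1–B2, B2–B3
The largest bag has 3 vertices, giving width 2; this decomposition certifies tw(G) ≤ 2. Conversely, {1, 2, 4} is a clique of size 3, and the vertices of any clique must share a bag in every tree decomposition; so some bag has ≥ 3 vertices and tw(G) ≥ 2. The upper and lower bounds meet at 2, so that is the treewidth.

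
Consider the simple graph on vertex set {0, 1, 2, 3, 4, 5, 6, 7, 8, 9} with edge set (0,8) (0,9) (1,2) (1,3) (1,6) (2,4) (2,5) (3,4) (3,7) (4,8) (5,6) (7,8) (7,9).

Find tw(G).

A width-2 tree decomposition is:
Bags: B1 = {1, 5, 6}  B2 = {1, 2, 5}  B3 = {1, 2, 3}  B4 = {2, 3, 4}  B5 = {3, 4, 7}  B6 = {4, 7, 8}  B7 = {7, 8, 9}  B8 = {0, 8, 9}
Tree: B1–B2, B2–B3, B3–B4, B4–B5, B5–B6, B6–B7, B7–B8
Every bag has size at most 3, so the width is 3 − 1 = 2 and tw(G) ≤ 2. The edges 6–5–2–1–6 form a cycle, so G is not a tree and its treewidth is at least 2. Hence tw(G) = 2 exactly.

2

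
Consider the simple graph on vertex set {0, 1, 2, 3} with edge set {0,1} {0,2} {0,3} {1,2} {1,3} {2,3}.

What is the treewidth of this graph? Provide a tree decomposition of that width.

A single bag containing all 4 vertices is trivially a valid decomposition of width 3. On the other hand G contains the 4-clique {0, 1, 2, 3}. A clique must lie in a single bag of any decomposition, so no decomposition can have width below 3. Therefore the treewidth is 3.

Treewidth 3.
Bags: B1 = {0, 1, 2, 3}
Tree: (single bag)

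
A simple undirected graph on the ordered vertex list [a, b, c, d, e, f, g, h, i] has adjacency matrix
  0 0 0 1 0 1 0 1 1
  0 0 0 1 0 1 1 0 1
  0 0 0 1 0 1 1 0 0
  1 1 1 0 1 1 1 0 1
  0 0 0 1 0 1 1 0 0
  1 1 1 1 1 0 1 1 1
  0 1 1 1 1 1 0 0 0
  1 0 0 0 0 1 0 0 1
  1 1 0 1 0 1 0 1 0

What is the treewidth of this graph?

A width-3 tree decomposition is:
Bags: B1 = {b, d, f, i}  B2 = {b, d, f, g}  B3 = {d, e, f, g}  B4 = {a, d, f, i}  B5 = {a, f, h, i}  B6 = {c, d, f, g}
Tree: B1–B2, B2–B3, B1–B4, B4–B5, B2–B6
Every bag has size at most 4, so the width is 4 − 1 = 3 and tw(G) ≤ 3. On the other hand G contains the 4-clique {d, e, f, g}. A clique must lie in a single bag of any decomposition, so no decomposition can have width below 3. Therefore the treewidth is 3.

3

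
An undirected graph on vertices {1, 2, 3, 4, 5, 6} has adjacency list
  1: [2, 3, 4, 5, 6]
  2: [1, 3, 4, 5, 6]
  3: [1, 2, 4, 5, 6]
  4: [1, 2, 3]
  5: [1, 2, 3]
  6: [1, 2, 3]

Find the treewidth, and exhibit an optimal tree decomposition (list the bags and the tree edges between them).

Each bag holds 4 vertices, so the decomposition has width 3, which upper-bounds the treewidth. Conversely, {1, 2, 3, 4} is a clique of size 4, and the vertices of any clique must share a bag in every tree decomposition; so some bag has ≥ 4 vertices and tw(G) ≥ 3. Therefore the treewidth is 3.

Treewidth 3.
One such decomposition:
Bags: B1 = {1, 2, 3, 5}  B2 = {1, 2, 3, 4}  B3 = {1, 2, 3, 6}
Tree: B1–B2, B1–B3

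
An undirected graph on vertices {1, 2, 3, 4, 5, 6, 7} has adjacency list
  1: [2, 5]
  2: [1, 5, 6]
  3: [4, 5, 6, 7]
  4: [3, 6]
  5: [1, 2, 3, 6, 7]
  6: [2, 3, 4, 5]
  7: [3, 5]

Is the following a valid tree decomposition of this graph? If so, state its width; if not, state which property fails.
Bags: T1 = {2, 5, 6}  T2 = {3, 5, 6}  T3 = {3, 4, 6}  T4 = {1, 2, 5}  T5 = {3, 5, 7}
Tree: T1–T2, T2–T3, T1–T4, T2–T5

Checking the three conditions: (i) the bags cover all of {1, 2, 3, 4, 5, 6, 7}; (ii) for each edge, some bag contains both endpoints; (iii) the bags containing any fixed vertex form a subtree. All hold, so the decomposition is valid with width 3 − 1 = 2.

Yes; width 2.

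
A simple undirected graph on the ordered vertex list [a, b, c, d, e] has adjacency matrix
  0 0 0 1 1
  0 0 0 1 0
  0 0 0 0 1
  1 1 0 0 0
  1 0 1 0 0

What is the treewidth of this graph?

1

A width-1 tree decomposition is:
Bags: B1 = {c, e}  B2 = {a, e}  B3 = {a, d}  B4 = {b, d}
Tree: B1–B2, B2–B3, B3–B4
Every bag has size at most 2, so the width is 2 − 1 = 1 and tw(G) ≤ 1. Any graph with an edge has treewidth ≥ 1, and G has the edge c–e. The upper and lower bounds meet at 1, so that is the treewidth.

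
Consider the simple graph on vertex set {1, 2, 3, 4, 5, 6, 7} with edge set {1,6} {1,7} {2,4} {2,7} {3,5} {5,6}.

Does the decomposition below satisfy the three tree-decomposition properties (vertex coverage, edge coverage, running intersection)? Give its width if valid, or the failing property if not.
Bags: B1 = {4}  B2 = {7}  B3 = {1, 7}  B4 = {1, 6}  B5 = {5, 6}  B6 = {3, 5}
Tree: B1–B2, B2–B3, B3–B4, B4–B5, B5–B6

No — vertex 2 appears in no bag.

A tree decomposition must satisfy three properties: every vertex lies in some bag; for every edge, both endpoints lie together in some bag; and for every vertex, the bags containing it form a connected subtree. Here vertex 2 appears in no bag, so the decomposition is invalid.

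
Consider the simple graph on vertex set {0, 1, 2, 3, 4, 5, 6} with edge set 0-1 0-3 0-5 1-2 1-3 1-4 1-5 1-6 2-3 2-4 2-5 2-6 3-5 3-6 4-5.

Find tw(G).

3

A width-3 tree decomposition is:
Bags: B1 = {1, 2, 3, 5}  B2 = {1, 2, 4, 5}  B3 = {1, 2, 3, 6}  B4 = {0, 1, 3, 5}
Tree: B1–B2, B1–B3, B1–B4
Each bag holds 4 vertices, so the decomposition has width 3, which upper-bounds the treewidth. For the lower bound, the 4 vertices {0, 1, 3, 5} are pairwise adjacent, and any tree decomposition puts a clique entirely inside one bag — forcing width ≥ 3. Hence tw(G) = 3 exactly.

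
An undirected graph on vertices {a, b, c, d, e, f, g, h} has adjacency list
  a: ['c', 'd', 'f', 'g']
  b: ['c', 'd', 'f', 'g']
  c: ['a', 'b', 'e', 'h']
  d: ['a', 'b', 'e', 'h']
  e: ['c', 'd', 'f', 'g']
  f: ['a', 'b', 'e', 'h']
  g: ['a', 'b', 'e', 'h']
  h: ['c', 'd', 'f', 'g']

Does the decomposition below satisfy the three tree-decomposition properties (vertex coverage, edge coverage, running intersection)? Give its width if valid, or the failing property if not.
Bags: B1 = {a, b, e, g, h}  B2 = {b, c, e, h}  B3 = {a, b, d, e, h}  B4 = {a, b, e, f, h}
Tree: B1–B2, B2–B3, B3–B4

No — edge (a,c) lies in no bag.

A tree decomposition must satisfy three properties: every vertex lies in some bag; for every edge, both endpoints lie together in some bag; and for every vertex, the bags containing it form a connected subtree. Here edge (a,c) lies in no bag, so the decomposition is invalid.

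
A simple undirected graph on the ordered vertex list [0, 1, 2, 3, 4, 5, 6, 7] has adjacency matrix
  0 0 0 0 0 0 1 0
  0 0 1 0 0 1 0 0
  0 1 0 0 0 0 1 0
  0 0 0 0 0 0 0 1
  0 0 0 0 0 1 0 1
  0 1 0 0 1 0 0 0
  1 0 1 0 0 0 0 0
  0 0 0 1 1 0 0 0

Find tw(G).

1

A width-1 tree decomposition is:
Bags: B1 = {0, 6}  B2 = {2, 6}  B3 = {1, 2}  B4 = {1, 5}  B5 = {4, 5}  B6 = {4, 7}  B7 = {3, 7}
Tree: B1–B2, B2–B3, B3–B4, B4–B5, B5–B6, B6–B7
Every bag has size at most 2, so the width is 2 − 1 = 1 and tw(G) ≤ 1. G has an edge, so its treewidth is at least 1. Hence tw(G) = 1 exactly.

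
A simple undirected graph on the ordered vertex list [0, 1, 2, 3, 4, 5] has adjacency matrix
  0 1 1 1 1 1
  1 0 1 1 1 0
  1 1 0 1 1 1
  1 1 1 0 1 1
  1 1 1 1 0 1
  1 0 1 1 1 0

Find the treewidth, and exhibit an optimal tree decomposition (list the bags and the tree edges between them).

Treewidth 4.
One such decomposition:
Bags: B1 = {0, 2, 3, 4, 5}  B2 = {0, 1, 2, 3, 4}
Tree: B1–B2

Each bag holds 5 vertices, so the decomposition has width 4, which upper-bounds the treewidth. For the lower bound, the 5 vertices {0, 1, 2, 3, 4} are pairwise adjacent, and any tree decomposition puts a clique entirely inside one bag — forcing width ≥ 4. Therefore the treewidth is 4.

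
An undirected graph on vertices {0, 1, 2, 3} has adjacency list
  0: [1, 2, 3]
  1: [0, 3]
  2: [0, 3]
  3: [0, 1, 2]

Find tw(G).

2

A width-2 tree decomposition is:
Bags: B1 = {0, 2, 3}  B2 = {0, 1, 3}
Tree: B1–B2
Every bag has size at most 3, so the width is 3 − 1 = 2 and tw(G) ≤ 2. Conversely, {0, 1, 3} is a clique of size 3, and the vertices of any clique must share a bag in every tree decomposition; so some bag has ≥ 3 vertices and tw(G) ≥ 2. Hence tw(G) = 2 exactly.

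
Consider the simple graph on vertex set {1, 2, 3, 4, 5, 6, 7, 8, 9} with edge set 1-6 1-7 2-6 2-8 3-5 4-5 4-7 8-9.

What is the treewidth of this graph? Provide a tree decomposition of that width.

Every bag has size at most 2, so the width is 2 − 1 = 1 and tw(G) ≤ 1. Since G has at least one edge (e.g. 9–8), it is not an edgeless graph, so tw(G) ≥ 1. The upper and lower bounds meet at 1, so that is the treewidth.

Treewidth 1.
One such decomposition:
Bags: B1 = {8, 9}  B2 = {2, 8}  B3 = {2, 6}  B4 = {1, 6}  B5 = {1, 7}  B6 = {4, 7}  B7 = {4, 5}  B8 = {3, 5}
Tree: B1–B2, B2–B3, B3–B4, B4–B5, B5–B6, B6–B7, B7–B8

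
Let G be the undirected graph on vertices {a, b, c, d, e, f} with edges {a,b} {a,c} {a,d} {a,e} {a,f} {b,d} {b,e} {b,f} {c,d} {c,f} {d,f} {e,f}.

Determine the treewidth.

A width-3 tree decomposition is:
Bags: B1 = {a, c, d, f}  B2 = {a, b, d, f}  B3 = {a, b, e, f}
Tree: B1–B2, B2–B3
Every bag has size at most 4, so the width is 4 − 1 = 3 and tw(G) ≤ 3. On the other hand G contains the 4-clique {a, c, d, f}. A clique must lie in a single bag of any decomposition, so no decomposition can have width below 3. Therefore the treewidth is 3.

3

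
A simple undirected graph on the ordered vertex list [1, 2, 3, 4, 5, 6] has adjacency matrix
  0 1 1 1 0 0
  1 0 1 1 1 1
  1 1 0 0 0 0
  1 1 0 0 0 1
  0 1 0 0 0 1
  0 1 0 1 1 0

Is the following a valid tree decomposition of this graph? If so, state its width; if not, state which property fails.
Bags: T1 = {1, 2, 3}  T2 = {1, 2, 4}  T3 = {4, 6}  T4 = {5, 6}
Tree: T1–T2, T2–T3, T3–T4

No — edge (2,6) lies in no bag.

A tree decomposition must satisfy three properties: every vertex lies in some bag; for every edge, both endpoints lie together in some bag; and for every vertex, the bags containing it form a connected subtree. Here edge (2,6) lies in no bag, so the decomposition is invalid.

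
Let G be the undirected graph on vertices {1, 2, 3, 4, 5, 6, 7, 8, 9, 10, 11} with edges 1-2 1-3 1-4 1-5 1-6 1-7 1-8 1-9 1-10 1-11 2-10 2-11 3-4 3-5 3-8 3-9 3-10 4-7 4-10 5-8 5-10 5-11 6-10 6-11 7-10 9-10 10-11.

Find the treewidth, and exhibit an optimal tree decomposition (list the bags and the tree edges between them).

Each bag holds 4 vertices, so the decomposition has width 3, which upper-bounds the treewidth. On the other hand G contains the 4-clique {1, 3, 5, 8}. A clique must lie in a single bag of any decomposition, so no decomposition can have width below 3. Hence tw(G) = 3 exactly.

Treewidth 3.
One optimal decomposition is:
Bags: B1 = {1, 3, 9, 10}  B2 = {1, 3, 5, 10}  B3 = {1, 5, 10, 11}  B4 = {1, 3, 5, 8}  B5 = {1, 2, 10, 11}  B6 = {1, 3, 4, 10}  B7 = {1, 6, 10, 11}  B8 = {1, 4, 7, 10}
Tree: B1–B2, B2–B3, B2–B4, B3–B5, B1–B6, B3–B7, B6–B8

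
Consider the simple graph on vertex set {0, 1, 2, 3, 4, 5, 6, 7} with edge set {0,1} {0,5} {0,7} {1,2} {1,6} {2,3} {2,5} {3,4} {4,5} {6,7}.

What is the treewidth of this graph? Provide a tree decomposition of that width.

The largest bag has 3 vertices, giving width 2; this decomposition certifies tw(G) ≤ 2. Since 4–3–2–5–4 is a cycle in G, G is not acyclic. Forests are exactly the graphs of treewidth ≤ 1, so tw(G) ≥ 2. The upper and lower bounds meet at 2, so that is the treewidth.

Treewidth 2.
One optimal decomposition is:
Bags: B1 = {3, 4, 5}  B2 = {2, 3, 5}  B3 = {0, 2, 5}  B4 = {0, 1, 2}  B5 = {0, 1, 7}  B6 = {1, 6, 7}
Tree: B1–B2, B2–B3, B3–B4, B4–B5, B5–B6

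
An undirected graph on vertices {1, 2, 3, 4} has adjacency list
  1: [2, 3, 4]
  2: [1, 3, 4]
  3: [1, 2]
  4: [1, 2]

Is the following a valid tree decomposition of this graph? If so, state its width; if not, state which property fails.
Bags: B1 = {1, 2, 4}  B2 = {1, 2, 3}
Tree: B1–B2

Yes; width 2.

Checking the three conditions: (i) the bags cover all of {1, 2, 3, 4}; (ii) for each edge, some bag contains both endpoints; (iii) the bags containing any fixed vertex form a subtree. All hold, so the decomposition is valid with width 3 − 1 = 2.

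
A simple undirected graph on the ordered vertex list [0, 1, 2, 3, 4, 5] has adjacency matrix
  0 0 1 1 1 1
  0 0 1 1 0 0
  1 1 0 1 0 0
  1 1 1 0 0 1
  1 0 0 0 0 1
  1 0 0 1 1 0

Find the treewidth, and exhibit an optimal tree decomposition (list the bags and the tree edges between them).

Each bag holds 3 vertices, so the decomposition has width 2, which upper-bounds the treewidth. Conversely, {0, 2, 3} is a clique of size 3, and the vertices of any clique must share a bag in every tree decomposition; so some bag has ≥ 3 vertices and tw(G) ≥ 2. Combining the bounds, tw(G) = 2.

Treewidth 2.
One optimal decomposition is:
Bags: B1 = {0, 3, 5}  B2 = {0, 2, 3}  B3 = {1, 2, 3}  B4 = {0, 4, 5}
Tree: B1–B2, B2–B3, B1–B4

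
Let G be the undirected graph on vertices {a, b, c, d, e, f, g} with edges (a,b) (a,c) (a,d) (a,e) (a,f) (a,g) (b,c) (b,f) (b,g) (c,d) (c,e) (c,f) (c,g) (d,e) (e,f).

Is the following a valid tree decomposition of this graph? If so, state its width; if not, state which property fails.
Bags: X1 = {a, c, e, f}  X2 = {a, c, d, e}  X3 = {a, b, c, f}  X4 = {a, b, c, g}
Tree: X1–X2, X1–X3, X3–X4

Checking the three conditions: (i) the bags cover all of {a, b, c, d, e, f, g}; (ii) for each edge, some bag contains both endpoints; (iii) the bags containing any fixed vertex form a subtree. All hold, so the decomposition is valid with width 4 − 1 = 3.

Yes; width 3.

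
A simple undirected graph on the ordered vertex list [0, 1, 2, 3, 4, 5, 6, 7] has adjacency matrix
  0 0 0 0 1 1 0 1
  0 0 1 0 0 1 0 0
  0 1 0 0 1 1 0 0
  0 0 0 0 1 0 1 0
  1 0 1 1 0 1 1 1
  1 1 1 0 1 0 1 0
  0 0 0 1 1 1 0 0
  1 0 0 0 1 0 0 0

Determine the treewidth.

2

A width-2 tree decomposition is:
Bags: B1 = {3, 4, 6}  B2 = {4, 5, 6}  B3 = {2, 4, 5}  B4 = {1, 2, 5}  B5 = {0, 4, 5}  B6 = {0, 4, 7}
Tree: B1–B2, B2–B3, B3–B4, B2–B5, B5–B6
Each bag holds 3 vertices, so the decomposition has width 2, which upper-bounds the treewidth. For the lower bound, the 3 vertices {1, 2, 5} are pairwise adjacent, and any tree decomposition puts a clique entirely inside one bag — forcing width ≥ 2. Combining the bounds, tw(G) = 2.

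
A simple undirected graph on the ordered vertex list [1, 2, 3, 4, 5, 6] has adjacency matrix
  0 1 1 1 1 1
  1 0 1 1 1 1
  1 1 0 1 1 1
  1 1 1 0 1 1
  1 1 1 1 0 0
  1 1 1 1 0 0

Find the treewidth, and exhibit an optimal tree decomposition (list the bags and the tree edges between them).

Treewidth 4.
Bags: B1 = {1, 2, 3, 4, 5}  B2 = {1, 2, 3, 4, 6}
Tree: B1–B2

The largest bag has 5 vertices, giving width 4; this decomposition certifies tw(G) ≤ 4. For the lower bound, the 5 vertices {1, 2, 3, 4, 5} are pairwise adjacent, and any tree decomposition puts a clique entirely inside one bag — forcing width ≥ 4. Hence tw(G) = 4 exactly.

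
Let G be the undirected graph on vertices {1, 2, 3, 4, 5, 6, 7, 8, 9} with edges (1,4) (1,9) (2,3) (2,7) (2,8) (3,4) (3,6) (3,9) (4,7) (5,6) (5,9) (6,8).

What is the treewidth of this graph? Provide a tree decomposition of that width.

Treewidth 3.
Bags: B1 = {2, 4, 7, 8}  B2 = {2, 3, 4, 8}  B3 = {3, 4, 6, 8}  B4 = {1, 3, 4, 6}  B5 = {1, 3, 6, 9}  B6 = {1, 5, 6, 9}
Tree: B1–B2, B2–B3, B3–B4, B4–B5, B5–B6

Each bag holds 4 vertices, so the decomposition has width 3, which upper-bounds the treewidth. For the lower bound: the 4 vertex sets {2,7,8}, {4}, {3}, {1,5,6,9} are disjoint, each induces a connected subgraph, and every pair is joined by at least one edge of G. Contracting each set to a single vertex therefore yields K_{4} as a minor, and since treewidth is minor-monotone, tw(G) ≥ tw(K_{4}) = 3. Hence tw(G) = 3 exactly.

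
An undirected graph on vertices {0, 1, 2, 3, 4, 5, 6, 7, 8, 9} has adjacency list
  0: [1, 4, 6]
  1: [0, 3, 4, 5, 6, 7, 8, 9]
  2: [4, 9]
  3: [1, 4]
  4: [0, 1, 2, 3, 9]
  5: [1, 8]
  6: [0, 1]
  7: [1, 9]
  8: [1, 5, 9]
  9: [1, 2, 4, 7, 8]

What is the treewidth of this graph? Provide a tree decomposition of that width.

Treewidth 2.
One such decomposition:
Bags: B1 = {0, 1, 4}  B2 = {0, 1, 6}  B3 = {1, 3, 4}  B4 = {1, 4, 9}  B5 = {2, 4, 9}  B6 = {1, 8, 9}  B7 = {1, 7, 9}  B8 = {1, 5, 8}
Tree: B1–B2, B1–B3, B3–B4, B4–B5, B4–B6, B6–B7, B6–B8

The largest bag has 3 vertices, giving width 2; this decomposition certifies tw(G) ≤ 2. On the other hand G contains the 3-clique {0, 1, 4}. A clique must lie in a single bag of any decomposition, so no decomposition can have width below 2. The upper and lower bounds meet at 2, so that is the treewidth.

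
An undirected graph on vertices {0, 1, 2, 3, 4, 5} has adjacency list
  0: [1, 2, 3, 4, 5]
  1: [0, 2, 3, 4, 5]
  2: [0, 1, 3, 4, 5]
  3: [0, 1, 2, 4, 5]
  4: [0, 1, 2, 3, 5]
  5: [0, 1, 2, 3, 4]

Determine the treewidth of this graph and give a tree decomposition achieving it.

Treewidth 5.
Bags: B1 = {0, 1, 2, 3, 4, 5}
Tree: (single bag)

With just one bag of size 6, the width is 6 − 1 = 5, so tw(G) ≤ 5. Conversely, {0, 1, 2, 3, 4, 5} is a clique of size 6, and the vertices of any clique must share a bag in every tree decomposition; so some bag has ≥ 6 vertices and tw(G) ≥ 5. Therefore the treewidth is 5.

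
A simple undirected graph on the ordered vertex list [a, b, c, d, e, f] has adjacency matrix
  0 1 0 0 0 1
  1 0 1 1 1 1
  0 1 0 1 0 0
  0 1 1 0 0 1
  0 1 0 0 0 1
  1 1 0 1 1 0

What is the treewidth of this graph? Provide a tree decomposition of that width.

Every bag has size at most 3, so the width is 3 − 1 = 2 and tw(G) ≤ 2. Conversely, {b, c, d} is a clique of size 3, and the vertices of any clique must share a bag in every tree decomposition; so some bag has ≥ 3 vertices and tw(G) ≥ 2. The upper and lower bounds meet at 2, so that is the treewidth.

Treewidth 2.
One optimal decomposition is:
Bags: B1 = {b, e, f}  B2 = {b, d, f}  B3 = {a, b, f}  B4 = {b, c, d}
Tree: B1–B2, B2–B3, B2–B4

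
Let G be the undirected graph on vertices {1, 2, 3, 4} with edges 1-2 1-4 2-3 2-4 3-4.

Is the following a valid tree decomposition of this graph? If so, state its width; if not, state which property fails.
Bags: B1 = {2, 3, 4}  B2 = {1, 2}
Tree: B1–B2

A tree decomposition must satisfy three properties: every vertex lies in some bag; for every edge, both endpoints lie together in some bag; and for every vertex, the bags containing it form a connected subtree. Here edge (4,1) lies in no bag, so the decomposition is invalid.

No — edge (4,1) lies in no bag.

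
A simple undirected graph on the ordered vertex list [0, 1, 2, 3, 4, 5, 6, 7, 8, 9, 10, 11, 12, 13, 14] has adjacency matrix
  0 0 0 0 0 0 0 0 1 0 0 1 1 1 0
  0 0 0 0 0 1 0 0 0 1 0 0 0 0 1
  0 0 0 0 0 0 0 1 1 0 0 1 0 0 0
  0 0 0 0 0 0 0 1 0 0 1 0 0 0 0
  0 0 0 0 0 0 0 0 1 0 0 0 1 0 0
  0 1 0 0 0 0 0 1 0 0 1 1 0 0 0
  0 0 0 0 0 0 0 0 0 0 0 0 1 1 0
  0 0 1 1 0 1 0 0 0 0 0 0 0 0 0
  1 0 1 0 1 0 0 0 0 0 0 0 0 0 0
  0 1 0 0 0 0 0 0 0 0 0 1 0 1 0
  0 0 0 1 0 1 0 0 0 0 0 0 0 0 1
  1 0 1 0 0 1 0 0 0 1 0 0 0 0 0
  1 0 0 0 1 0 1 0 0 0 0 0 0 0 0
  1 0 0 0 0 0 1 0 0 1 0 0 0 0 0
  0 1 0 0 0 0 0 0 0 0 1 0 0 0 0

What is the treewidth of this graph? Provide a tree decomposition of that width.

Treewidth 3.
Bags: B1 = {1, 3, 10, 14}  B2 = {1, 3, 5, 10}  B3 = {1, 3, 5, 7}  B4 = {1, 5, 7, 9}  B5 = {5, 7, 9, 11}  B6 = {2, 7, 9, 11}  B7 = {2, 9, 11, 13}  B8 = {0, 2, 11, 13}  B9 = {0, 2, 8, 13}  B10 = {0, 6, 8, 13}  B11 = {0, 6, 8, 12}  B12 = {4, 6, 8, 12}
Tree: B1–B2, B2–B3, B3–B4, B4–B5, B5–B6, B6–B7, B7–B8, B8–B9, B9–B10, B10–B11, B11–B12

The largest bag has 4 vertices, giving width 3; this decomposition certifies tw(G) ≤ 3. For the lower bound: the 4 vertex sets {3,10,14}, {1}, {5}, {2,7,9,11} are disjoint, each induces a connected subgraph, and every pair is joined by at least one edge of G. Contracting each set to a single vertex therefore yields K_{4} as a minor, and since treewidth is minor-monotone, tw(G) ≥ tw(K_{4}) = 3. Therefore the treewidth is 3.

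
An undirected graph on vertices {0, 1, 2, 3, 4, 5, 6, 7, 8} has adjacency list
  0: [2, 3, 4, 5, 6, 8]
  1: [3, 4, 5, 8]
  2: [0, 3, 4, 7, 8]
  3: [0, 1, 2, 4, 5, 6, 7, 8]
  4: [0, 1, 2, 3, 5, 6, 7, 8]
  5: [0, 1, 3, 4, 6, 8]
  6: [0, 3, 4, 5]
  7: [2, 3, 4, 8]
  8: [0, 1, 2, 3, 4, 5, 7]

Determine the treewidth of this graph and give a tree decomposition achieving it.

Treewidth 4.
One optimal decomposition is:
Bags: B1 = {0, 2, 3, 4, 8}  B2 = {0, 3, 4, 5, 8}  B3 = {1, 3, 4, 5, 8}  B4 = {2, 3, 4, 7, 8}  B5 = {0, 3, 4, 5, 6}
Tree: B1–B2, B2–B3, B1–B4, B2–B5

Each bag holds 5 vertices, so the decomposition has width 4, which upper-bounds the treewidth. On the other hand G contains the 5-clique {0, 2, 3, 4, 8}. A clique must lie in a single bag of any decomposition, so no decomposition can have width below 4. Therefore the treewidth is 4.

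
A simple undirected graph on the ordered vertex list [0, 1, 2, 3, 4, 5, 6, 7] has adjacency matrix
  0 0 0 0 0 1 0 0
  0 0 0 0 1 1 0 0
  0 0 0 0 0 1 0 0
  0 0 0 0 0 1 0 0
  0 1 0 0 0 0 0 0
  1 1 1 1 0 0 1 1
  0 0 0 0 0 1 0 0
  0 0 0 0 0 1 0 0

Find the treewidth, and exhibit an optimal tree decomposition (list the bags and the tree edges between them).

Treewidth 1.
Bags: B1 = {5, 7}  B2 = {1, 5}  B3 = {0, 5}  B4 = {1, 4}  B5 = {3, 5}  B6 = {2, 5}  B7 = {5, 6}
Tree: B1–B2, B1–B3, B2–B4, B3–B5, B1–B6, B2–B7

Every bag has size at most 2, so the width is 2 − 1 = 1 and tw(G) ≤ 1. Since G has at least one edge (e.g. 7–5), it is not an edgeless graph, so tw(G) ≥ 1. Hence tw(G) = 1 exactly.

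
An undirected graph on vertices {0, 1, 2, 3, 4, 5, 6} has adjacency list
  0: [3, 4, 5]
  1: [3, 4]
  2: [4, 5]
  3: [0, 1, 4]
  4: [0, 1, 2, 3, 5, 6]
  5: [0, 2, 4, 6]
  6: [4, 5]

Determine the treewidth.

A width-2 tree decomposition is:
Bags: B1 = {0, 4, 5}  B2 = {0, 3, 4}  B3 = {1, 3, 4}  B4 = {4, 5, 6}  B5 = {2, 4, 5}
Tree: B1–B2, B2–B3, B1–B4, B1–B5
Every bag has size at most 3, so the width is 3 − 1 = 2 and tw(G) ≤ 2. Conversely, {1, 3, 4} is a clique of size 3, and the vertices of any clique must share a bag in every tree decomposition; so some bag has ≥ 3 vertices and tw(G) ≥ 2. Combining the bounds, tw(G) = 2.

2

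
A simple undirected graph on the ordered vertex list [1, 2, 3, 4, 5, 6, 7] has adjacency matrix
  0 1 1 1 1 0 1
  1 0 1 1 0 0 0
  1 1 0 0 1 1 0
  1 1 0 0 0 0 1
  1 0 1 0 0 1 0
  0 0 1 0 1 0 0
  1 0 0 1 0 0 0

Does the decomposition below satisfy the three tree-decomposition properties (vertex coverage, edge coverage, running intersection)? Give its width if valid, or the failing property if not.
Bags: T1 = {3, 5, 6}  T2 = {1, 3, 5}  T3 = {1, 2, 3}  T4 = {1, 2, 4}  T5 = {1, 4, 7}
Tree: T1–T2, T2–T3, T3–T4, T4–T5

Yes; width 2.

Vertex coverage: the bags together contain {1, 2, 3, 4, 5, 6, 7}, the full vertex set. Edge coverage: each edge of G has both endpoints in at least one bag. Running intersection: for every vertex, the bags containing it form a connected subtree. All three properties hold, so this is a valid tree decomposition of width max|bag| − 1 = 2, and hence tw(G) ≤ 2.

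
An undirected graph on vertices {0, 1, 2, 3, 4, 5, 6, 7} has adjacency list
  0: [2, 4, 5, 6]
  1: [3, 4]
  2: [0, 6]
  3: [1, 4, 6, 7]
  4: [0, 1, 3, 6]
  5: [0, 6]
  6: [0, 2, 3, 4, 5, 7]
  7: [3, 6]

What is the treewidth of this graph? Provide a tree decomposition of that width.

The largest bag has 3 vertices, giving width 2; this decomposition certifies tw(G) ≤ 2. Conversely, {1, 3, 4} is a clique of size 3, and the vertices of any clique must share a bag in every tree decomposition; so some bag has ≥ 3 vertices and tw(G) ≥ 2. Hence tw(G) = 2 exactly.

Treewidth 2.
One such decomposition:
Bags: B1 = {3, 4, 6}  B2 = {0, 4, 6}  B3 = {0, 2, 6}  B4 = {3, 6, 7}  B5 = {1, 3, 4}  B6 = {0, 5, 6}
Tree: B1–B2, B2–B3, B1–B4, B1–B5, B3–B6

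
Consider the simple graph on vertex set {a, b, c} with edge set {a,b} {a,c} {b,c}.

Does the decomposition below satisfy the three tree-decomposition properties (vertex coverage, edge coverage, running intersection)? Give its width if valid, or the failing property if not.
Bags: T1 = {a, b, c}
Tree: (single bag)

Yes; width 2.

Every vertex of G appears in some bag (union = {a, b, c}); every edge is covered by a bag; and for each vertex v the set of bags containing v is connected in the bag tree. The decomposition is therefore valid. The largest bag has 3 vertices, so the width is 2.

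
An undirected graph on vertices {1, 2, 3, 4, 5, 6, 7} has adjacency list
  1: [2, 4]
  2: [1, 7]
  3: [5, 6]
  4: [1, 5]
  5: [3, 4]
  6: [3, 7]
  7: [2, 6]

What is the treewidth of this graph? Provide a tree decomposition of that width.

Treewidth 2.
One optimal decomposition is:
Bags: B1 = {3, 4, 5}  B2 = {1, 3, 4}  B3 = {1, 2, 3}  B4 = {2, 3, 7}  B5 = {3, 6, 7}
Tree: B1–B2, B2–B3, B3–B4, B4–B5

Each bag holds 3 vertices, so the decomposition has width 2, which upper-bounds the treewidth. Since 3–5–4–1–2–7–6–3 is a cycle in G, G is not acyclic. Forests are exactly the graphs of treewidth ≤ 1, so tw(G) ≥ 2. The upper and lower bounds meet at 2, so that is the treewidth.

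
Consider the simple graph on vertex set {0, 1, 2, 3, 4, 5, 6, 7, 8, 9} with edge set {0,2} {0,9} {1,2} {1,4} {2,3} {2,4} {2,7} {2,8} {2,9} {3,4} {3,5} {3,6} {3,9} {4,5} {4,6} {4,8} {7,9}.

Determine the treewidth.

2

A width-2 tree decomposition is:
Bags: B1 = {3, 4, 5}  B2 = {2, 3, 4}  B3 = {2, 3, 9}  B4 = {2, 7, 9}  B5 = {3, 4, 6}  B6 = {2, 4, 8}  B7 = {1, 2, 4}  B8 = {0, 2, 9}
Tree: B1–B2, B2–B3, B3–B4, B1–B5, B2–B6, B2–B7, B4–B8
Each bag holds 3 vertices, so the decomposition has width 2, which upper-bounds the treewidth. For the lower bound, the 3 vertices {0, 2, 9} are pairwise adjacent, and any tree decomposition puts a clique entirely inside one bag — forcing width ≥ 2. Therefore the treewidth is 2.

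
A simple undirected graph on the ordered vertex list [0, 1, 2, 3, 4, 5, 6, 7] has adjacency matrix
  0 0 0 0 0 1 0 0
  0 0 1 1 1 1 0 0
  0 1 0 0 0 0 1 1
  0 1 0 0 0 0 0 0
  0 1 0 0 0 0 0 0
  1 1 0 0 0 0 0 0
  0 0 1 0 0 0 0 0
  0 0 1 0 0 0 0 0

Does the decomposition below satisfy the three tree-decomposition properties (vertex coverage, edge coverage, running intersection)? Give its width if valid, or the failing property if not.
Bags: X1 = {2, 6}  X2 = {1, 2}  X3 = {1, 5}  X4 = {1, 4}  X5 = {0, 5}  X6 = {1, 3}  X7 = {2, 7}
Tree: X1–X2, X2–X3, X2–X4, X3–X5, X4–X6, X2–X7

Every vertex of G appears in some bag (union = {0, 1, 2, 3, 4, 5, 6, 7}); every edge is covered by a bag; and for each vertex v the set of bags containing v is connected in the bag tree. The decomposition is therefore valid. The largest bag has 2 vertices, so the width is 1.

Yes; width 1.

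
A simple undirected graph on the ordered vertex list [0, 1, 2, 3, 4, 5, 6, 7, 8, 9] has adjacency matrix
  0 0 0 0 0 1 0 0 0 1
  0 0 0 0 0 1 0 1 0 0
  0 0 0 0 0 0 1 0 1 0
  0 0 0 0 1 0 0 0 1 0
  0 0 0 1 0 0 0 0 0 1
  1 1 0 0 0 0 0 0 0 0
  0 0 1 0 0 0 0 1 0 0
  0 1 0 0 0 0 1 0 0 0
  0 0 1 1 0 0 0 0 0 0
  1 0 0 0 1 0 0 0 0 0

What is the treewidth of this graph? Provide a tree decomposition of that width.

Treewidth 2.
One such decomposition:
Bags: B1 = {3, 4, 9}  B2 = {0, 3, 9}  B3 = {0, 3, 5}  B4 = {1, 3, 5}  B5 = {1, 3, 7}  B6 = {3, 6, 7}  B7 = {2, 3, 6}  B8 = {2, 3, 8}
Tree: B1–B2, B2–B3, B3–B4, B4–B5, B5–B6, B6–B7, B7–B8

Every bag has size at most 3, so the width is 3 − 1 = 2 and tw(G) ≤ 2. For the lower bound, G contains the cycle 3–4–9–0–5–1–7–6–2–8–3, so G is not a forest; only forests have treewidth ≤ 1, hence tw(G) ≥ 2. Hence tw(G) = 2 exactly.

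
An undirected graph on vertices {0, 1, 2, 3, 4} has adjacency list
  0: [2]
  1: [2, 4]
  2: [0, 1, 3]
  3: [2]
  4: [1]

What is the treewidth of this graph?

1

A width-1 tree decomposition is:
Bags: B1 = {0, 2}  B2 = {1, 2}  B3 = {1, 4}  B4 = {2, 3}
Tree: B1–B2, B2–B3, B2–B4
The largest bag has 2 vertices, giving width 1; this decomposition certifies tw(G) ≤ 1. Any graph with an edge has treewidth ≥ 1, and G has the edge 0–2. Hence tw(G) = 1 exactly.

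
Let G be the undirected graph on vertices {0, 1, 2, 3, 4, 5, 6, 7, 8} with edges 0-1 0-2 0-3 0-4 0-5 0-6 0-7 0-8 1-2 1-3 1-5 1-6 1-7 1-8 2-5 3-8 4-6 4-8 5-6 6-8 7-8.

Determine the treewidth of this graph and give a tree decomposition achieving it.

The largest bag has 4 vertices, giving width 3; this decomposition certifies tw(G) ≤ 3. Conversely, {0, 1, 3, 8} is a clique of size 4, and the vertices of any clique must share a bag in every tree decomposition; so some bag has ≥ 4 vertices and tw(G) ≥ 3. The upper and lower bounds meet at 3, so that is the treewidth.

Treewidth 3.
One such decomposition:
Bags: B1 = {0, 1, 6, 8}  B2 = {0, 1, 3, 8}  B3 = {0, 1, 5, 6}  B4 = {0, 1, 2, 5}  B5 = {0, 4, 6, 8}  B6 = {0, 1, 7, 8}
Tree: B1–B2, B1–B3, B3–B4, B1–B5, B1–B6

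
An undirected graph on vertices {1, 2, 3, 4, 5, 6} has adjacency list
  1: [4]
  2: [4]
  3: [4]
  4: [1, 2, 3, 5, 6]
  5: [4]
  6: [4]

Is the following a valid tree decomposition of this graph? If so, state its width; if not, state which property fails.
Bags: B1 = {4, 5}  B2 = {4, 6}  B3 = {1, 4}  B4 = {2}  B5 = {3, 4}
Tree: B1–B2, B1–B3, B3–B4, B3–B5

A tree decomposition must satisfy three properties: every vertex lies in some bag; for every edge, both endpoints lie together in some bag; and for every vertex, the bags containing it form a connected subtree. Here edge (4,2) lies in no bag, so the decomposition is invalid.

No — edge (4,2) lies in no bag.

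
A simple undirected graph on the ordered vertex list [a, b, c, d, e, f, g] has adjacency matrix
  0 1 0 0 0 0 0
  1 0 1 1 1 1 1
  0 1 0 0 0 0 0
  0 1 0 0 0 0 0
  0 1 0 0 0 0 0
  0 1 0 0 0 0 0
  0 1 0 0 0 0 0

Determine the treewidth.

A width-1 tree decomposition is:
Bags: B1 = {b, e}  B2 = {b, c}  B3 = {b, f}  B4 = {a, b}  B5 = {b, d}  B6 = {b, g}
Tree: B1–B2, B1–B3, B2–B4, B3–B5, B2–B6
Every bag has size at most 2, so the width is 2 − 1 = 1 and tw(G) ≤ 1. Since G has at least one edge (e.g. b–e), it is not an edgeless graph, so tw(G) ≥ 1. Therefore the treewidth is 1.

1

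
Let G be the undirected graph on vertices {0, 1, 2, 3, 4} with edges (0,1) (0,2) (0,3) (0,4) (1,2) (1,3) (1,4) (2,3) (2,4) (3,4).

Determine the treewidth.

4

A width-4 tree decomposition is:
Bags: B1 = {0, 1, 2, 3, 4}
Tree: (single bag)
With just one bag of size 5, the width is 5 − 1 = 4, so tw(G) ≤ 4. Conversely, {0, 1, 2, 3, 4} is a clique of size 5, and the vertices of any clique must share a bag in every tree decomposition; so some bag has ≥ 5 vertices and tw(G) ≥ 4. Hence tw(G) = 4 exactly.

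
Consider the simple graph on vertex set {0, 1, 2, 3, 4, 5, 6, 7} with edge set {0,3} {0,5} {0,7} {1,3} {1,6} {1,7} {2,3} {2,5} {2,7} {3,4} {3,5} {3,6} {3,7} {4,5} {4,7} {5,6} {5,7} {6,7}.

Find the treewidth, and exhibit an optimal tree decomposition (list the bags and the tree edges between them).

Treewidth 3.
One such decomposition:
Bags: B1 = {3, 5, 6, 7}  B2 = {0, 3, 5, 7}  B3 = {3, 4, 5, 7}  B4 = {2, 3, 5, 7}  B5 = {1, 3, 6, 7}
Tree: B1–B2, B1–B3, B3–B4, B1–B5

Each bag holds 4 vertices, so the decomposition has width 3, which upper-bounds the treewidth. For the lower bound, the 4 vertices {1, 3, 6, 7} are pairwise adjacent, and any tree decomposition puts a clique entirely inside one bag — forcing width ≥ 3. Combining the bounds, tw(G) = 3.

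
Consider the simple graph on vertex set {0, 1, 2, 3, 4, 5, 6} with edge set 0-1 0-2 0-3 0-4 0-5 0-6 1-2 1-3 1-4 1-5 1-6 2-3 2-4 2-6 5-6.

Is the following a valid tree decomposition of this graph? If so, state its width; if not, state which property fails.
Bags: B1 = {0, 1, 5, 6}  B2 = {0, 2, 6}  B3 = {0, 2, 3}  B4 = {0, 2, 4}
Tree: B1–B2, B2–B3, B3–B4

A tree decomposition must satisfy three properties: every vertex lies in some bag; for every edge, both endpoints lie together in some bag; and for every vertex, the bags containing it form a connected subtree. Here edge (1,2) lies in no bag, so the decomposition is invalid.

No — edge (1,2) lies in no bag.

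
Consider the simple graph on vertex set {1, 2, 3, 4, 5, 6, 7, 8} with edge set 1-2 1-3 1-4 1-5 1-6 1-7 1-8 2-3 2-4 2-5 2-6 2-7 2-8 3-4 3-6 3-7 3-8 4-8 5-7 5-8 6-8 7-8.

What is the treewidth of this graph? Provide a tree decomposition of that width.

Each bag holds 5 vertices, so the decomposition has width 4, which upper-bounds the treewidth. For the lower bound, the 5 vertices {1, 2, 3, 4, 8} are pairwise adjacent, and any tree decomposition puts a clique entirely inside one bag — forcing width ≥ 4. Hence tw(G) = 4 exactly.

Treewidth 4.
One optimal decomposition is:
Bags: B1 = {1, 2, 3, 7, 8}  B2 = {1, 2, 3, 6, 8}  B3 = {1, 2, 5, 7, 8}  B4 = {1, 2, 3, 4, 8}
Tree: B1–B2, B1–B3, B2–B4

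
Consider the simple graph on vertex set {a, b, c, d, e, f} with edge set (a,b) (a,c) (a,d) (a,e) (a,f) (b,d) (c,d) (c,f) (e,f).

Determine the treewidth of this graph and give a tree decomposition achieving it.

Treewidth 2.
One optimal decomposition is:
Bags: B1 = {a, c, d}  B2 = {a, c, f}  B3 = {a, b, d}  B4 = {a, e, f}
Tree: B1–B2, B1–B3, B2–B4

The largest bag has 3 vertices, giving width 2; this decomposition certifies tw(G) ≤ 2. Conversely, {a, c, d} is a clique of size 3, and the vertices of any clique must share a bag in every tree decomposition; so some bag has ≥ 3 vertices and tw(G) ≥ 2. Therefore the treewidth is 2.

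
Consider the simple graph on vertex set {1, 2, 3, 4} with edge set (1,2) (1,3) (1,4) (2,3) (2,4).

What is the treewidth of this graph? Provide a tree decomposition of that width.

Treewidth 2.
One optimal decomposition is:
Bags: B1 = {1, 2, 4}  B2 = {1, 2, 3}
Tree: B1–B2

The largest bag has 3 vertices, giving width 2; this decomposition certifies tw(G) ≤ 2. On the other hand G contains the 3-clique {1, 2, 3}. A clique must lie in a single bag of any decomposition, so no decomposition can have width below 2. Therefore the treewidth is 2.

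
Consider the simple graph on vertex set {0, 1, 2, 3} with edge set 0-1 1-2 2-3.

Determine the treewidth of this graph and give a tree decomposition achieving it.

Each bag holds 2 vertices, so the decomposition has width 1, which upper-bounds the treewidth. Any graph with an edge has treewidth ≥ 1, and G has the edge 0–1. Combining the bounds, tw(G) = 1.

Treewidth 1.
One such decomposition:
Bags: B1 = {0, 1}  B2 = {1, 2}  B3 = {2, 3}
Tree: B1–B2, B2–B3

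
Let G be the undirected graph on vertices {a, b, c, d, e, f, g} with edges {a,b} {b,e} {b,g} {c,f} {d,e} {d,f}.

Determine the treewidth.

A width-1 tree decomposition is:
Bags: B1 = {b, e}  B2 = {d, e}  B3 = {d, f}  B4 = {c, f}  B5 = {b, g}  B6 = {a, b}
Tree: B1–B2, B2–B3, B3–B4, B1–B5, B1–B6
The largest bag has 2 vertices, giving width 1; this decomposition certifies tw(G) ≤ 1. Since G has at least one edge (e.g. e–b), it is not an edgeless graph, so tw(G) ≥ 1. Combining the bounds, tw(G) = 1.

1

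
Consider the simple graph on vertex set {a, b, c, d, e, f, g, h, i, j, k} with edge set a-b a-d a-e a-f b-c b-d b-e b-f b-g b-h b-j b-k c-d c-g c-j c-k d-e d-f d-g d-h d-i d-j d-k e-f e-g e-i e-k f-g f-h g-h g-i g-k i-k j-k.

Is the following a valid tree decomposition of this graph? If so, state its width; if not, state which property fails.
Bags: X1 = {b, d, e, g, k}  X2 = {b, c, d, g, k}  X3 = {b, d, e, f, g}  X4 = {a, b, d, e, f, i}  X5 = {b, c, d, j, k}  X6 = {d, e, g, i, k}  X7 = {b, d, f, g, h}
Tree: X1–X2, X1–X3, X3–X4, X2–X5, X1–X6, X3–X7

No — bags containing vertex i are not connected in the tree.

A tree decomposition must satisfy three properties: every vertex lies in some bag; for every edge, both endpoints lie together in some bag; and for every vertex, the bags containing it form a connected subtree. Here bags containing vertex i are not connected in the tree, so the decomposition is invalid.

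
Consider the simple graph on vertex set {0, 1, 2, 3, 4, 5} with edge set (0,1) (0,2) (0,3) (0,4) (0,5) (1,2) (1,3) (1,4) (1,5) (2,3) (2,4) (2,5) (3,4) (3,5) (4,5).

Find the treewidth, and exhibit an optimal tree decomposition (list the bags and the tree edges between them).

Treewidth 5.
One such decomposition:
Bags: B1 = {0, 1, 2, 3, 4, 5}
Tree: (single bag)

With just one bag of size 6, the width is 6 − 1 = 5, so tw(G) ≤ 5. On the other hand G contains the 6-clique {0, 1, 2, 3, 4, 5}. A clique must lie in a single bag of any decomposition, so no decomposition can have width below 5. Therefore the treewidth is 5.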